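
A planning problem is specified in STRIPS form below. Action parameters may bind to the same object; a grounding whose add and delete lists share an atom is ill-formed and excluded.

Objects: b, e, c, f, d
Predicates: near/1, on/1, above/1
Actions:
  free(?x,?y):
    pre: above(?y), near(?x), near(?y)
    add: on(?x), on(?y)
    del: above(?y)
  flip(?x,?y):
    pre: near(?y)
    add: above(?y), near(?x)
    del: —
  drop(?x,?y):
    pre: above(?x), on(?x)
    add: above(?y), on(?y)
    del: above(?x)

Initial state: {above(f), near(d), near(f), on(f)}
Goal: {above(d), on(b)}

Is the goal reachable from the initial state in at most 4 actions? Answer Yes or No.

1. flip(b,d)  →  {above(d), above(f), near(b), near(d), near(f), on(f)}
2. free(b,f)  →  {above(d), near(b), near(d), near(f), on(b), on(f)}
optimal plan length = 2; 2 ≤ 4

Yes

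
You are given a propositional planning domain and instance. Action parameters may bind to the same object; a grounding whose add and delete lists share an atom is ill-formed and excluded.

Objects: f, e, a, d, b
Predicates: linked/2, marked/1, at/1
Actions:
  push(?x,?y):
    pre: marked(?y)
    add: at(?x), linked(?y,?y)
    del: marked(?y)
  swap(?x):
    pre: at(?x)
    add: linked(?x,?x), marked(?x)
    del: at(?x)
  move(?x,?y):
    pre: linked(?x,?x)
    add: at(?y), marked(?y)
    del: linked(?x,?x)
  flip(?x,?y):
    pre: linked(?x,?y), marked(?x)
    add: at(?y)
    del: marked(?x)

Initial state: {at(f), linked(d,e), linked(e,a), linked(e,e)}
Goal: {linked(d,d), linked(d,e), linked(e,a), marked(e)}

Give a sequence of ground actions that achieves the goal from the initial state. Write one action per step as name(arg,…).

move(e,d); push(e,d); swap(e)

1. move(e,d)  →  {at(d), at(f), linked(d,e), linked(e,a), marked(d)}
2. push(e,d)  →  {at(d), at(e), at(f), linked(d,d), linked(d,e), linked(e,a)}
3. swap(e)  →  {at(d), at(f), linked(d,d), linked(d,e), linked(e,a), linked(e,e), marked(e)}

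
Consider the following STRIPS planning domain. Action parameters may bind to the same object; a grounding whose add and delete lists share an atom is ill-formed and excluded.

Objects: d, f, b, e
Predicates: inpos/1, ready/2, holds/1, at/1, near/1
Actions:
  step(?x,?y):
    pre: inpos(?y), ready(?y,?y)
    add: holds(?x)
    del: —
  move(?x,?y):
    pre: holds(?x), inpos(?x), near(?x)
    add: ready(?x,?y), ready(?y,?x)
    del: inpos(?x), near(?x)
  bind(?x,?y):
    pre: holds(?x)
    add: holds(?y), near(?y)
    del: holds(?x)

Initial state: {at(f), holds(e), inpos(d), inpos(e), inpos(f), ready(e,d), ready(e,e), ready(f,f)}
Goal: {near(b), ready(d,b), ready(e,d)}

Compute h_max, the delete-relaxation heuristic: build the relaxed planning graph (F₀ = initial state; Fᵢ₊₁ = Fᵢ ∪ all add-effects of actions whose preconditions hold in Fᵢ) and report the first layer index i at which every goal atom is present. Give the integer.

F0 = init (8 atoms)
F1 = F0 ∪ {holds(b), holds(d), holds(f), near(b), near(d), near(f)}  (14 atoms)
F2 = F1 ∪ {near(e), ready(b,d), ready(b,f), ready(d,b), ready(d,d), ready(d,e), ready(d,f), ready(e,f), ready(f,b), ready(f,d), ready(f,e)}  (25 atoms)
goal ⊆ F2  ⇒  h_max = 2

2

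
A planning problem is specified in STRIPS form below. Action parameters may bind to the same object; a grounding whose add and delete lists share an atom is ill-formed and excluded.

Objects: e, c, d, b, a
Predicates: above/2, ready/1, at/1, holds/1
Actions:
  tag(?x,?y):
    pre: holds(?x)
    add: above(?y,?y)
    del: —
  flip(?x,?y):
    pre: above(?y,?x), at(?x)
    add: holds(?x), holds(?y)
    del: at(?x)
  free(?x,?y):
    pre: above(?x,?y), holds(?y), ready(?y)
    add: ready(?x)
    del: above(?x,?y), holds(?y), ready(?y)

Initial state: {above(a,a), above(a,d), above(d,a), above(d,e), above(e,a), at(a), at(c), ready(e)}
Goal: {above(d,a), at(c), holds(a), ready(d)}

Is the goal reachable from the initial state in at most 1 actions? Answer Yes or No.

1. flip(a,e)  →  {above(a,a), above(a,d), above(d,a), above(d,e), above(e,a), at(c), holds(a), holds(e), ready(e)}
2. free(d,e)  →  {above(a,a), above(a,d), above(d,a), above(e,a), at(c), holds(a), ready(d)}
optimal plan length = 2; 2 > 1

No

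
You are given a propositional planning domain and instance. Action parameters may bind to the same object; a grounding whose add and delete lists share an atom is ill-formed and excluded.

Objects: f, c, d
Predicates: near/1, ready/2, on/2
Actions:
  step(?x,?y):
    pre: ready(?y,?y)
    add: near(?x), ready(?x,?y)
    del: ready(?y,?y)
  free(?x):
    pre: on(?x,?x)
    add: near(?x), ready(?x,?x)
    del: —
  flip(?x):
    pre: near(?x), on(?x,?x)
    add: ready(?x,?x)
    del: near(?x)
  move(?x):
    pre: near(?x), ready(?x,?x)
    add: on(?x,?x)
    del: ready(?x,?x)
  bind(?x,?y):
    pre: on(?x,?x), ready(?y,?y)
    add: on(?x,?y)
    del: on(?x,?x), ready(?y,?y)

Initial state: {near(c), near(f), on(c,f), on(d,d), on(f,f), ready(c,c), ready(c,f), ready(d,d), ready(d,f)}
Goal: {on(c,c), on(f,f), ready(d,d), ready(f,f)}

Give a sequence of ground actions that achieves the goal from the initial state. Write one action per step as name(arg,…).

1. free(f)  →  {near(c), near(f), on(c,f), on(d,d), on(f,f), ready(c,c), ready(c,f), ready(d,d), ready(d,f), ready(f,f)}
2. move(c)  →  {near(c), near(f), on(c,c), on(c,f), on(d,d), on(f,f), ready(c,f), ready(d,d), ready(d,f), ready(f,f)}

free(f); move(c)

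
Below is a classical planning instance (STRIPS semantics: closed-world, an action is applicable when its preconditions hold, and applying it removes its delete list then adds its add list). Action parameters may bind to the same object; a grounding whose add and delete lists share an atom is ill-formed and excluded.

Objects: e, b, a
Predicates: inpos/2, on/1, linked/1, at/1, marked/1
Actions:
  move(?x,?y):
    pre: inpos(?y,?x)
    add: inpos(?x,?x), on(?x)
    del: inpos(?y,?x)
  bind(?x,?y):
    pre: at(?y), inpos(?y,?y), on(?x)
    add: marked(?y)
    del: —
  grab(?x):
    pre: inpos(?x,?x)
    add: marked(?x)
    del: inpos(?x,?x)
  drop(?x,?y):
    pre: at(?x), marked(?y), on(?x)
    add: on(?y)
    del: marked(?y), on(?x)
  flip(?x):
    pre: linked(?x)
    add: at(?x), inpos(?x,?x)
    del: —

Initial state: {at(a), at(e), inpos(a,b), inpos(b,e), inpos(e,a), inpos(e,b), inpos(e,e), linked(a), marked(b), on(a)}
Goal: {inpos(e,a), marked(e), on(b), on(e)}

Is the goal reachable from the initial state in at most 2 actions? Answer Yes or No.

1. move(e,b)  →  {at(a), at(e), inpos(a,b), inpos(e,a), inpos(e,b), inpos(e,e), linked(a), marked(b), on(a), on(e)}
2. move(b,e)  →  {at(a), at(e), inpos(a,b), inpos(b,b), inpos(e,a), inpos(e,e), linked(a), marked(b), on(a), on(b), on(e)}
3. bind(e,e)  →  {at(a), at(e), inpos(a,b), inpos(b,b), inpos(e,a), inpos(e,e), linked(a), marked(b), marked(e), on(a), on(b), on(e)}
optimal plan length = 3; 3 > 2

No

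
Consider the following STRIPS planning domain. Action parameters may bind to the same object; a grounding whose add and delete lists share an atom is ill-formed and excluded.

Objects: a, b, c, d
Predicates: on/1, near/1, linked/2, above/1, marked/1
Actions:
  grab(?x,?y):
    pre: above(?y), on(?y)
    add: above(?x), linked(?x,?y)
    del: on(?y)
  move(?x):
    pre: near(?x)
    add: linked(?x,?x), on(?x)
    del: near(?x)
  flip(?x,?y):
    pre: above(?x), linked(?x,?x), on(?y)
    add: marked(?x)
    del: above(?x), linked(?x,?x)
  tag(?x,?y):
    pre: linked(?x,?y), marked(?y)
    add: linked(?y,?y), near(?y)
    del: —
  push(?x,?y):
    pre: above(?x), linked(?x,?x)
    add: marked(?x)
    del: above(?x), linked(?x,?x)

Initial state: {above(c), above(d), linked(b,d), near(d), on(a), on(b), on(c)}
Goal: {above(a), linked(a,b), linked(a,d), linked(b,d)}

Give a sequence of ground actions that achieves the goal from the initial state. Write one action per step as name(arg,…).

grab(b,c); grab(a,b); move(d); grab(a,d)

1. grab(b,c)  →  {above(b), above(c), above(d), linked(b,c), linked(b,d), near(d), on(a), on(b)}
2. grab(a,b)  →  {above(a), above(b), above(c), above(d), linked(a,b), linked(b,c), linked(b,d), near(d), on(a)}
3. move(d)  →  {above(a), above(b), above(c), above(d), linked(a,b), linked(b,c), linked(b,d), linked(d,d), on(a), on(d)}
4. grab(a,d)  →  {above(a), above(b), above(c), above(d), linked(a,b), linked(a,d), linked(b,c), linked(b,d), linked(d,d), on(a)}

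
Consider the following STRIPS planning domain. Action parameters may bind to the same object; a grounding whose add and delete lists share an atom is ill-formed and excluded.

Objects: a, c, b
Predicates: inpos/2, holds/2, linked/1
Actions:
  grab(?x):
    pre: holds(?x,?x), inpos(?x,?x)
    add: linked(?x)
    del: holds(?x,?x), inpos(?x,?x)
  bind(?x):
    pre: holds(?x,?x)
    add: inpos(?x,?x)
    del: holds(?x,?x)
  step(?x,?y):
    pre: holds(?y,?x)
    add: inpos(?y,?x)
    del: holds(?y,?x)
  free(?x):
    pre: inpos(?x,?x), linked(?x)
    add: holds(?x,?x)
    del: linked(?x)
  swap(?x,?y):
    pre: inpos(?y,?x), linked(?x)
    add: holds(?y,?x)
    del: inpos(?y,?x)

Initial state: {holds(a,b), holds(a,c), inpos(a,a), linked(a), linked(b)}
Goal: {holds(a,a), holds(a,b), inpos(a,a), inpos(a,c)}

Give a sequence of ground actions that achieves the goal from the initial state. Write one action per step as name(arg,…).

step(c,a); free(a)

1. step(c,a)  →  {holds(a,b), inpos(a,a), inpos(a,c), linked(a), linked(b)}
2. free(a)  →  {holds(a,a), holds(a,b), inpos(a,a), inpos(a,c), linked(b)}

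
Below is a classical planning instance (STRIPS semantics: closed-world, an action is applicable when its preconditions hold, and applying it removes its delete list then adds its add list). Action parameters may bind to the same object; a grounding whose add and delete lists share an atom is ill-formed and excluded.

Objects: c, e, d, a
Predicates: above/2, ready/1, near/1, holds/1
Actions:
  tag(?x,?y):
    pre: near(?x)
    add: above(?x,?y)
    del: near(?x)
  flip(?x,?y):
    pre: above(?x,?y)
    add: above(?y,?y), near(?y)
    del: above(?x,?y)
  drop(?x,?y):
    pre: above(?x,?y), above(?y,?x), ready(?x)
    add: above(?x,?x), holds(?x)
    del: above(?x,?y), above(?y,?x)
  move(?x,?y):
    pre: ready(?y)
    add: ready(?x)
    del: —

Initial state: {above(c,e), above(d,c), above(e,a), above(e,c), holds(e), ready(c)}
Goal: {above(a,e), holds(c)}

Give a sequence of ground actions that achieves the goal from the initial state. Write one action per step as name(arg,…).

1. flip(e,a)  →  {above(a,a), above(c,e), above(d,c), above(e,c), holds(e), near(a), ready(c)}
2. tag(a,e)  →  {above(a,a), above(a,e), above(c,e), above(d,c), above(e,c), holds(e), ready(c)}
3. drop(c,e)  →  {above(a,a), above(a,e), above(c,c), above(d,c), holds(c), holds(e), ready(c)}

flip(e,a); tag(a,e); drop(c,e)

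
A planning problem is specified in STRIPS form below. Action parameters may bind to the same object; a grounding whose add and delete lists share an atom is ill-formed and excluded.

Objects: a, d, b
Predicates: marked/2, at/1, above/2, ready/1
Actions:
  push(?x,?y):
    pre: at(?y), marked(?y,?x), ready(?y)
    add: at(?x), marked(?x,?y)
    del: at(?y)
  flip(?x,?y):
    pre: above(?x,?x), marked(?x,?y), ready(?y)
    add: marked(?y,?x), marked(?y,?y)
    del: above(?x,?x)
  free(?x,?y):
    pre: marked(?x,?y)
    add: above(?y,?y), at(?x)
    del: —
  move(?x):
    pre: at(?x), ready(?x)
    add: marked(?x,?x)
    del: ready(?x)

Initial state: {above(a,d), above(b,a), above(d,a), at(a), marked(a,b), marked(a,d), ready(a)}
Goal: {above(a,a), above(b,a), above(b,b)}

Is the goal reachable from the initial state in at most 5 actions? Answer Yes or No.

1. push(d,a)  →  {above(a,d), above(b,a), above(d,a), at(d), marked(a,b), marked(a,d), marked(d,a), ready(a)}
2. free(a,b)  →  {above(a,d), above(b,a), above(b,b), above(d,a), at(a), at(d), marked(a,b), marked(a,d), marked(d,a), ready(a)}
3. free(d,a)  →  {above(a,a), above(a,d), above(b,a), above(b,b), above(d,a), at(a), at(d), marked(a,b), marked(a,d), marked(d,a), ready(a)}
optimal plan length = 3; 3 ≤ 5

Yes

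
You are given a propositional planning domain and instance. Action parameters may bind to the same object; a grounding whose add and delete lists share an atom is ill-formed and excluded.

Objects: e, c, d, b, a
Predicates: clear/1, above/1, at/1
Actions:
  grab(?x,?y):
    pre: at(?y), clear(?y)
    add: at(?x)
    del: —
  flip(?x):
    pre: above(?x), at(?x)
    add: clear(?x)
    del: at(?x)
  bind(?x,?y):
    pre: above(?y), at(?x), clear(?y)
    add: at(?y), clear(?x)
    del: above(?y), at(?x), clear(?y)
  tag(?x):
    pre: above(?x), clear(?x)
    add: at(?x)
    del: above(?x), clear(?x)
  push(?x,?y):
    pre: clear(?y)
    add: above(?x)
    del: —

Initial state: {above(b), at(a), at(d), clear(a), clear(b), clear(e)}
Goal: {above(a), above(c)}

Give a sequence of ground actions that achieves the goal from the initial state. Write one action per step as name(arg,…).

push(c,e); push(a,e)

1. push(c,e)  →  {above(b), above(c), at(a), at(d), clear(a), clear(b), clear(e)}
2. push(a,e)  →  {above(a), above(b), above(c), at(a), at(d), clear(a), clear(b), clear(e)}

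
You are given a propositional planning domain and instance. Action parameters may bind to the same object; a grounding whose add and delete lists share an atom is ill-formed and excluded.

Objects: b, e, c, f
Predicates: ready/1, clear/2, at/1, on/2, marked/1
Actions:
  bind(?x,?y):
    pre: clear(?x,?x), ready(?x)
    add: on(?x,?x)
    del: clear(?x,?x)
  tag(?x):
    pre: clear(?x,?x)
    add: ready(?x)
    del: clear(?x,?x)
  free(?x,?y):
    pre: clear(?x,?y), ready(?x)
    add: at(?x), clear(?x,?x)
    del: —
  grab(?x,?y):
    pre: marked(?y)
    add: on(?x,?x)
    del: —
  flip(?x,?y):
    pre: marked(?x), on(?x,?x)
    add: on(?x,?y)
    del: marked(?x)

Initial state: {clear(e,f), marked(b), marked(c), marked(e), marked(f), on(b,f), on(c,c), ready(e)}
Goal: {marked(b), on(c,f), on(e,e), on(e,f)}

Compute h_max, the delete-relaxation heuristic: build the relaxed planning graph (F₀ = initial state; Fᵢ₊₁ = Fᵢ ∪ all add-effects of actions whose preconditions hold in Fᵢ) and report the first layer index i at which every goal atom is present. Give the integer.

F0 = init (8 atoms)
F1 = F0 ∪ {at(e), clear(e,e), on(b,b), on(c,b), on(c,e), on(c,f), on(e,e), on(f,f)}  (16 atoms)
F2 = F1 ∪ {on(b,c), on(b,e), on(e,b), on(e,c), on(e,f), on(f,b), on(f,c), on(f,e)}  (24 atoms)
goal ⊆ F2  ⇒  h_max = 2

2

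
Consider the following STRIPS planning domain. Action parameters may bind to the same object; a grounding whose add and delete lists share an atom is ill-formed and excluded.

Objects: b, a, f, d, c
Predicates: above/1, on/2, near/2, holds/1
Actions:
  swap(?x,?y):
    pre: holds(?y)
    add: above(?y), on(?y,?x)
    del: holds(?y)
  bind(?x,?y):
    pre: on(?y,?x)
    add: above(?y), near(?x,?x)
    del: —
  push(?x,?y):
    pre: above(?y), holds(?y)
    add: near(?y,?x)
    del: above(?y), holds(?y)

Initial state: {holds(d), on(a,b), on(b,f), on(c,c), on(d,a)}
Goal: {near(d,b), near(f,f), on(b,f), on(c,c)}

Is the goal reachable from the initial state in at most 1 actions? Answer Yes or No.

No

1. bind(a,d)  →  {above(d), holds(d), near(a,a), on(a,b), on(b,f), on(c,c), on(d,a)}
2. bind(f,b)  →  {above(b), above(d), holds(d), near(a,a), near(f,f), on(a,b), on(b,f), on(c,c), on(d,a)}
3. push(b,d)  →  {above(b), near(a,a), near(d,b), near(f,f), on(a,b), on(b,f), on(c,c), on(d,a)}
optimal plan length = 3; 3 > 1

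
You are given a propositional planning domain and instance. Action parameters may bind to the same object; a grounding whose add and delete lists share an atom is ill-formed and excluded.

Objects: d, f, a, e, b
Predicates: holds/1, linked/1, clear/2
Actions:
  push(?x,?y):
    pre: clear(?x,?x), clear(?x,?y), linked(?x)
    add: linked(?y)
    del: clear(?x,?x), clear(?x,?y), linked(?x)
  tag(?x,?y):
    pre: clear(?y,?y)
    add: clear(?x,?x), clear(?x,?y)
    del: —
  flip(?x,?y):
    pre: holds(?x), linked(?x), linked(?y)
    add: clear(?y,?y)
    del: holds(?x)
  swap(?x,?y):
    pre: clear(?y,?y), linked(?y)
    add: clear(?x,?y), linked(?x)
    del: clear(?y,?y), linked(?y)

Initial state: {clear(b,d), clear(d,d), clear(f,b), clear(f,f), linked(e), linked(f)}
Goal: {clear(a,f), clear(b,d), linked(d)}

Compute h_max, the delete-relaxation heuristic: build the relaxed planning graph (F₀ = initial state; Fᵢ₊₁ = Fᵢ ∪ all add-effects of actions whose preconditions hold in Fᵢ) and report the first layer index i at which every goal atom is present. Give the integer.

F0 = init (6 atoms)
F1 = F0 ∪ {clear(a,a), clear(a,d), clear(a,f), clear(b,b), clear(b,f), clear(d,f), clear(e,d), clear(e,e), clear(e,f), clear(f,d), linked(a), linked(b), linked(d)}  (19 atoms)
goal ⊆ F1  ⇒  h_max = 1

1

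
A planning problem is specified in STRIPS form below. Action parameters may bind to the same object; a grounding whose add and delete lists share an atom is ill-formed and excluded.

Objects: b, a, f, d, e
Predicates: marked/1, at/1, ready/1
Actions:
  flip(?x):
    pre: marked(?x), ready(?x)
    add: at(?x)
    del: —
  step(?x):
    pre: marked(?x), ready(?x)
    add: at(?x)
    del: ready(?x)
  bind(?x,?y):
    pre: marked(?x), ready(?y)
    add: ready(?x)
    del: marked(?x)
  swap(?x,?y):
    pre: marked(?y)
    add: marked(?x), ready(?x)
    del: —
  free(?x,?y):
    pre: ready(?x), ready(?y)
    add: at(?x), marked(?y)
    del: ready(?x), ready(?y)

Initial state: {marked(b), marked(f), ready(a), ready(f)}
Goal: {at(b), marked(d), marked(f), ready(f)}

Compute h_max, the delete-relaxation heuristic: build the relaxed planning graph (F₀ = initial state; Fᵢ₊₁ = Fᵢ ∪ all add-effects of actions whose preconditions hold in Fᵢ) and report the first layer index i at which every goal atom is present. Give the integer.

2

F0 = init (4 atoms)
F1 = F0 ∪ {at(a), at(f), marked(a), marked(d), marked(e), ready(b), ready(d), ready(e)}  (12 atoms)
F2 = F1 ∪ {at(b), at(d), at(e)}  (15 atoms)
goal ⊆ F2  ⇒  h_max = 2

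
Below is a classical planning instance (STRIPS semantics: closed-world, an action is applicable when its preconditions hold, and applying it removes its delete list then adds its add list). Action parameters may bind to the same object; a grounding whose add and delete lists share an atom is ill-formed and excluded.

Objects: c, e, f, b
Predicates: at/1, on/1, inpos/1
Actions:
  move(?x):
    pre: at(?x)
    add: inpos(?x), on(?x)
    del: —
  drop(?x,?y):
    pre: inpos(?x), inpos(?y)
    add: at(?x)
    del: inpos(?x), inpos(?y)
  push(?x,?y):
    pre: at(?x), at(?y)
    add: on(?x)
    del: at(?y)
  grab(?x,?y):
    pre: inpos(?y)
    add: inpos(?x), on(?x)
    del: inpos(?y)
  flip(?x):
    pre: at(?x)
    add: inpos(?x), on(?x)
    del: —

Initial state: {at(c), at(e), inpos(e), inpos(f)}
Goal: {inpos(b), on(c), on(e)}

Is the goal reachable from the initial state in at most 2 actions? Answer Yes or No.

1. move(c)  →  {at(c), at(e), inpos(c), inpos(e), inpos(f), on(c)}
2. move(e)  →  {at(c), at(e), inpos(c), inpos(e), inpos(f), on(c), on(e)}
3. grab(b,c)  →  {at(c), at(e), inpos(b), inpos(e), inpos(f), on(b), on(c), on(e)}
optimal plan length = 3; 3 > 2

No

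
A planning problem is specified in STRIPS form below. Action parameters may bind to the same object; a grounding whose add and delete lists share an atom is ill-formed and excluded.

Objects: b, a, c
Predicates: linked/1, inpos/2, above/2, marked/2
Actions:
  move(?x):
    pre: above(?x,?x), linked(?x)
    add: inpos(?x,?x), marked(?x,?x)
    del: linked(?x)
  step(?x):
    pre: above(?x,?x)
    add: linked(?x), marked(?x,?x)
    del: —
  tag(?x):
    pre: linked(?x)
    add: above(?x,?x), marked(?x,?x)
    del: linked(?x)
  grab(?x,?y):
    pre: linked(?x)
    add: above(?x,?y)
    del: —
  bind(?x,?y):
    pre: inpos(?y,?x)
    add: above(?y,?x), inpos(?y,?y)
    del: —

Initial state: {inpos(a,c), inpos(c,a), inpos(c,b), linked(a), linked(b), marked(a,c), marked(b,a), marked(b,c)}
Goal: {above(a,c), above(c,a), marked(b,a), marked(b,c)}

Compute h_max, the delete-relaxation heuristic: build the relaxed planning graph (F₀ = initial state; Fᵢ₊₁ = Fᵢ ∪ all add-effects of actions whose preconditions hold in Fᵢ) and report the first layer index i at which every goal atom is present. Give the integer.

F0 = init (8 atoms)
F1 = F0 ∪ {above(a,a), above(a,b), above(a,c), above(b,a), above(b,b), above(b,c), above(c,a), above(c,b), inpos(a,a), inpos(c,c), marked(a,a), marked(b,b)}  (20 atoms)
goal ⊆ F1  ⇒  h_max = 1

1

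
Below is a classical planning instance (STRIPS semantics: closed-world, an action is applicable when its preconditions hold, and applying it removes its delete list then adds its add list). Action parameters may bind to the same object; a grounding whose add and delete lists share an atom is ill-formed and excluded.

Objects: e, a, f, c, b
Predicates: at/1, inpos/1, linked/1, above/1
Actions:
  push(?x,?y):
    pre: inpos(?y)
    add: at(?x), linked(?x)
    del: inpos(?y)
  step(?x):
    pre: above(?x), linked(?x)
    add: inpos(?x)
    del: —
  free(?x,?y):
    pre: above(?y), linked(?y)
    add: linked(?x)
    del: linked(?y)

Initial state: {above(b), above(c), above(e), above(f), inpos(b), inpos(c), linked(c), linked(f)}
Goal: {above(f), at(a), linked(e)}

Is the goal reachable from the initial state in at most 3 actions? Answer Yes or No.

1. push(e,c)  →  {above(b), above(c), above(e), above(f), at(e), inpos(b), linked(c), linked(e), linked(f)}
2. push(a,b)  →  {above(b), above(c), above(e), above(f), at(a), at(e), linked(a), linked(c), linked(e), linked(f)}
optimal plan length = 2; 2 ≤ 3

Yes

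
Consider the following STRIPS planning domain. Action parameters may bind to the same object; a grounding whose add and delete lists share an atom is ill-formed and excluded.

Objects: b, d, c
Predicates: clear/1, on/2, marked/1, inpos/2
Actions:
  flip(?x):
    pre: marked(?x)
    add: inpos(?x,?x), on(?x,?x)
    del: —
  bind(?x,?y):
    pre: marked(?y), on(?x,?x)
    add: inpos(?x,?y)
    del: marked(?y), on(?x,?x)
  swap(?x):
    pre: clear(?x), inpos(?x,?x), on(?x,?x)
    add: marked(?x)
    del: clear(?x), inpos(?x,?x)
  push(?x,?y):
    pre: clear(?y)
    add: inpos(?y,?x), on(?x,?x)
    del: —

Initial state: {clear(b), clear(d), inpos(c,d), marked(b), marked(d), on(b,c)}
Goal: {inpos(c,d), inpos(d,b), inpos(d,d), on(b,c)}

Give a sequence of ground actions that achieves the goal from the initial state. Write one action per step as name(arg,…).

1. flip(d)  →  {clear(b), clear(d), inpos(c,d), inpos(d,d), marked(b), marked(d), on(b,c), on(d,d)}
2. bind(d,b)  →  {clear(b), clear(d), inpos(c,d), inpos(d,b), inpos(d,d), marked(d), on(b,c)}

flip(d); bind(d,b)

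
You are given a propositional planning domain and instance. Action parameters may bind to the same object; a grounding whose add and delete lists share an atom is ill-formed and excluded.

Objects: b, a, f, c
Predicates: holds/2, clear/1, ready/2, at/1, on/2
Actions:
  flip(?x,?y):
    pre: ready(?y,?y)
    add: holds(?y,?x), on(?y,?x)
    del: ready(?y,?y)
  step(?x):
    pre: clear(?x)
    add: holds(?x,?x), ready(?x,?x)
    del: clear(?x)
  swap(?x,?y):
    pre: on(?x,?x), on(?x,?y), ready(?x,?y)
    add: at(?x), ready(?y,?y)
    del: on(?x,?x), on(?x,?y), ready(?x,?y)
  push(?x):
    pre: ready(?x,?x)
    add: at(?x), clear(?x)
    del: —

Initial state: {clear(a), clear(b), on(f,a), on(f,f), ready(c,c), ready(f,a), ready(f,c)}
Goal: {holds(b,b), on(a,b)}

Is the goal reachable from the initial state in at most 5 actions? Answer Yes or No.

Yes

1. step(b)  →  {clear(a), holds(b,b), on(f,a), on(f,f), ready(b,b), ready(c,c), ready(f,a), ready(f,c)}
2. step(a)  →  {holds(a,a), holds(b,b), on(f,a), on(f,f), ready(a,a), ready(b,b), ready(c,c), ready(f,a), ready(f,c)}
3. flip(b,a)  →  {holds(a,a), holds(a,b), holds(b,b), on(a,b), on(f,a), on(f,f), ready(b,b), ready(c,c), ready(f,a), ready(f,c)}
optimal plan length = 3; 3 ≤ 5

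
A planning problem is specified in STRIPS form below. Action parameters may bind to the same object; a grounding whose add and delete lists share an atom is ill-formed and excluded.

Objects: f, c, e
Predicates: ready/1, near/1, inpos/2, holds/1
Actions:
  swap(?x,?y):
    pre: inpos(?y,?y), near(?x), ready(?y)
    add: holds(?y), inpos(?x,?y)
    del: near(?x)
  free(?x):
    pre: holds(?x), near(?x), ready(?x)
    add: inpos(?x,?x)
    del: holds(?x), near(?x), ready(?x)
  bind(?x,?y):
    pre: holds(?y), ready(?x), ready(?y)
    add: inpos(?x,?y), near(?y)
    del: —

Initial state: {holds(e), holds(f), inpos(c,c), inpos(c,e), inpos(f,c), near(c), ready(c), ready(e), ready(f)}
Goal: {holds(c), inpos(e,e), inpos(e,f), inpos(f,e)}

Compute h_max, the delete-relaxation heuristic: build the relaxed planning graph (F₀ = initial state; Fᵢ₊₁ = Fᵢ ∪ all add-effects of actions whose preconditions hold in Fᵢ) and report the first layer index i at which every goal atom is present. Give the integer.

1

F0 = init (9 atoms)
F1 = F0 ∪ {holds(c), inpos(c,f), inpos(e,e), inpos(e,f), inpos(f,e), inpos(f,f), near(e), near(f)}  (17 atoms)
goal ⊆ F1  ⇒  h_max = 1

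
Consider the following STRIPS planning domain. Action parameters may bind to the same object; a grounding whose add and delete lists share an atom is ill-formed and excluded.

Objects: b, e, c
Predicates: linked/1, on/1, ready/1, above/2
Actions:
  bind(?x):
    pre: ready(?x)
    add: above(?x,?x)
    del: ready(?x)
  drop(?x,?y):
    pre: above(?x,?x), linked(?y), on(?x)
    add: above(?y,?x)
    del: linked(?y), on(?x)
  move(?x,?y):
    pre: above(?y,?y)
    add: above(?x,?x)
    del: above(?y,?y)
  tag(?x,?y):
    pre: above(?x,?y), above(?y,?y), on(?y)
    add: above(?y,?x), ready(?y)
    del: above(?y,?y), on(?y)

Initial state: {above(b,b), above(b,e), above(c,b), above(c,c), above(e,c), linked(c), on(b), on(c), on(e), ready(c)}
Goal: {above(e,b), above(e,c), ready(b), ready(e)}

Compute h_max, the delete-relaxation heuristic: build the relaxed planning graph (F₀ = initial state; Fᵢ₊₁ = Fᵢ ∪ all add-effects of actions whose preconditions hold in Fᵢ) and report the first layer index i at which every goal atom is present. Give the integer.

2

F0 = init (10 atoms)
F1 = F0 ∪ {above(b,c), above(c,e), above(e,e), ready(b)}  (14 atoms)
F2 = F1 ∪ {above(e,b), ready(e)}  (16 atoms)
goal ⊆ F2  ⇒  h_max = 2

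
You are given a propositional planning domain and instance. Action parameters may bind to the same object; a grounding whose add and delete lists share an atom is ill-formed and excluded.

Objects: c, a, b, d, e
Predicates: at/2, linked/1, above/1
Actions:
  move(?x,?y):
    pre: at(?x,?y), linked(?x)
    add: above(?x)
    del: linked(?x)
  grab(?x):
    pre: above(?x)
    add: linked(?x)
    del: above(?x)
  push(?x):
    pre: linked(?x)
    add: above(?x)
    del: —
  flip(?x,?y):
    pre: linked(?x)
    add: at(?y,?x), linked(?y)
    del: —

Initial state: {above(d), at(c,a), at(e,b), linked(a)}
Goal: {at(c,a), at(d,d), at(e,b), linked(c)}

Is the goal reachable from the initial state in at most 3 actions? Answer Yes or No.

1. grab(d)  →  {at(c,a), at(e,b), linked(a), linked(d)}
2. flip(a,c)  →  {at(c,a), at(e,b), linked(a), linked(c), linked(d)}
3. flip(d,d)  →  {at(c,a), at(d,d), at(e,b), linked(a), linked(c), linked(d)}
optimal plan length = 3; 3 ≤ 3

Yes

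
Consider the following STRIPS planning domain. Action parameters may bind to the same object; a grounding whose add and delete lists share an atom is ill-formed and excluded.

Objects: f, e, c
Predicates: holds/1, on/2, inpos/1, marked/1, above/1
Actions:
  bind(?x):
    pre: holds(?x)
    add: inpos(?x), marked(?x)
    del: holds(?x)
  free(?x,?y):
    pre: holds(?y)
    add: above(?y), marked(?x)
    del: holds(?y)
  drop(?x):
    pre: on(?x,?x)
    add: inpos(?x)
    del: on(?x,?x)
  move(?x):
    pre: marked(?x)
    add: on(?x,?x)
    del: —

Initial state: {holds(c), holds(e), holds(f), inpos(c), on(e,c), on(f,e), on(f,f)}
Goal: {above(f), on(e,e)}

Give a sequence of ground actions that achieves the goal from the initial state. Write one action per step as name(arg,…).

1. free(e,f)  →  {above(f), holds(c), holds(e), inpos(c), marked(e), on(e,c), on(f,e), on(f,f)}
2. move(e)  →  {above(f), holds(c), holds(e), inpos(c), marked(e), on(e,c), on(e,e), on(f,e), on(f,f)}

free(e,f); move(e)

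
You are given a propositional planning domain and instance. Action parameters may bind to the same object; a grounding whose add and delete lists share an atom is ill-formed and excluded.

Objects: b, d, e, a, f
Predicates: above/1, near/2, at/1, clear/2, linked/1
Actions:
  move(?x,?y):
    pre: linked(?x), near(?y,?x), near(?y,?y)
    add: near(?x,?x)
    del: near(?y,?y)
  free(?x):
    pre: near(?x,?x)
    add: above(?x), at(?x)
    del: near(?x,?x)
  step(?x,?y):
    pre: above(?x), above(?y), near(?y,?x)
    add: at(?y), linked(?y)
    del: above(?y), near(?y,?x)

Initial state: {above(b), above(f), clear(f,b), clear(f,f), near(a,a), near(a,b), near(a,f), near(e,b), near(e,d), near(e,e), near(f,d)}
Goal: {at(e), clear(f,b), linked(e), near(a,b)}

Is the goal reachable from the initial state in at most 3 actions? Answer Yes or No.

Yes

1. free(e)  →  {above(b), above(e), above(f), at(e), clear(f,b), clear(f,f), near(a,a), near(a,b), near(a,f), near(e,b), near(e,d), near(f,d)}
2. step(b,e)  →  {above(b), above(f), at(e), clear(f,b), clear(f,f), linked(e), near(a,a), near(a,b), near(a,f), near(e,d), near(f,d)}
optimal plan length = 2; 2 ≤ 3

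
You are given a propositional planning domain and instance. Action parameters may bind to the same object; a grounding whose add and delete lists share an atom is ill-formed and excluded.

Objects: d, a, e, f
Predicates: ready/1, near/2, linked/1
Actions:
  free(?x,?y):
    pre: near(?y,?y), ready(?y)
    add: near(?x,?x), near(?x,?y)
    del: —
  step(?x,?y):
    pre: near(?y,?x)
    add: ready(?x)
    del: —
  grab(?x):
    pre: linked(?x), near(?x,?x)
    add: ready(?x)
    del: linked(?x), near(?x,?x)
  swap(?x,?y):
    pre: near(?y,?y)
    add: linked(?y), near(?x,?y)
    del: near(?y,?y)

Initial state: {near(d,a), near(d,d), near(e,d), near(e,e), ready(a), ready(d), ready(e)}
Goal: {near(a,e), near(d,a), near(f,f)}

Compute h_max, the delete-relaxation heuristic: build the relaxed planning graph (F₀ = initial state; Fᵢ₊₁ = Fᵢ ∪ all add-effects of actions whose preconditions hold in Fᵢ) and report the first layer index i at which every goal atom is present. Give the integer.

F0 = init (7 atoms)
F1 = F0 ∪ {linked(d), linked(e), near(a,a), near(a,d), near(a,e), near(d,e), near(f,d), near(f,e), near(f,f)}  (16 atoms)
goal ⊆ F1  ⇒  h_max = 1

1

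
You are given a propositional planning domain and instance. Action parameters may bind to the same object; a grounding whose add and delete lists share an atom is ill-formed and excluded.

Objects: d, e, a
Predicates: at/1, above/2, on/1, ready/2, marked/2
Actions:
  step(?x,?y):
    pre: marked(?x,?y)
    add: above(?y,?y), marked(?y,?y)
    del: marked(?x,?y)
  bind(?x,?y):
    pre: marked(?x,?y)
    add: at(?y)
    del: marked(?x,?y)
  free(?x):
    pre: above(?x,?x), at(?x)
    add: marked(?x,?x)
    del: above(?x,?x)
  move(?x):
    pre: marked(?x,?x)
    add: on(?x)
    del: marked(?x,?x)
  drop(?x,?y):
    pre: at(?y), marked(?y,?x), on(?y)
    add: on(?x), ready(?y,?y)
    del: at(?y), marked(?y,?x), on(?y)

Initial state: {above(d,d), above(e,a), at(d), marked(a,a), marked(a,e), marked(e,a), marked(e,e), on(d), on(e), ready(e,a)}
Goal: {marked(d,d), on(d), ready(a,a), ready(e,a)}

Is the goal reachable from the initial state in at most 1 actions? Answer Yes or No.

1. bind(e,a)  →  {above(d,d), above(e,a), at(a), at(d), marked(a,a), marked(a,e), marked(e,e), on(d), on(e), ready(e,a)}
2. free(d)  →  {above(e,a), at(a), at(d), marked(a,a), marked(a,e), marked(d,d), marked(e,e), on(d), on(e), ready(e,a)}
3. move(a)  →  {above(e,a), at(a), at(d), marked(a,e), marked(d,d), marked(e,e), on(a), on(d), on(e), ready(e,a)}
4. drop(e,a)  →  {above(e,a), at(d), marked(d,d), marked(e,e), on(d), on(e), ready(a,a), ready(e,a)}
optimal plan length = 4; 4 > 1

No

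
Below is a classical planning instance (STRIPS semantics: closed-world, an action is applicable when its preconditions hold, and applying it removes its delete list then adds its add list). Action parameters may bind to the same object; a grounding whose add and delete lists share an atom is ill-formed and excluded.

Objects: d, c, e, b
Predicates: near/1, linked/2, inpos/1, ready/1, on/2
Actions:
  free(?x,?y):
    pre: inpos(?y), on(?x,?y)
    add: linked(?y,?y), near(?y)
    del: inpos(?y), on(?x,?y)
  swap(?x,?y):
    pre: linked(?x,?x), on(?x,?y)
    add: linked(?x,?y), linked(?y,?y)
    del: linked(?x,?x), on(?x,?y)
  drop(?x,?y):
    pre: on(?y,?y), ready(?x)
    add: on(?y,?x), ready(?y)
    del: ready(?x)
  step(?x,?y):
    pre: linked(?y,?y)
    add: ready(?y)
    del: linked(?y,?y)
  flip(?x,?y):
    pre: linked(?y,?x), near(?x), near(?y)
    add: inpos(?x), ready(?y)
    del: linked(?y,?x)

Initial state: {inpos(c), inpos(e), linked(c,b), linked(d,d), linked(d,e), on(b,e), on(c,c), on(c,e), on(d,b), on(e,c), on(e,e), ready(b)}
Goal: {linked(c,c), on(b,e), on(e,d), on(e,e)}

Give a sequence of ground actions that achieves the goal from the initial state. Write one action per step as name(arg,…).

free(c,c); step(d,d); drop(d,e)

1. free(c,c)  →  {inpos(e), linked(c,b), linked(c,c), linked(d,d), linked(d,e), near(c), on(b,e), on(c,e), on(d,b), on(e,c), on(e,e), ready(b)}
2. step(d,d)  →  {inpos(e), linked(c,b), linked(c,c), linked(d,e), near(c), on(b,e), on(c,e), on(d,b), on(e,c), on(e,e), ready(b), ready(d)}
3. drop(d,e)  →  {inpos(e), linked(c,b), linked(c,c), linked(d,e), near(c), on(b,e), on(c,e), on(d,b), on(e,c), on(e,d), on(e,e), ready(b), ready(e)}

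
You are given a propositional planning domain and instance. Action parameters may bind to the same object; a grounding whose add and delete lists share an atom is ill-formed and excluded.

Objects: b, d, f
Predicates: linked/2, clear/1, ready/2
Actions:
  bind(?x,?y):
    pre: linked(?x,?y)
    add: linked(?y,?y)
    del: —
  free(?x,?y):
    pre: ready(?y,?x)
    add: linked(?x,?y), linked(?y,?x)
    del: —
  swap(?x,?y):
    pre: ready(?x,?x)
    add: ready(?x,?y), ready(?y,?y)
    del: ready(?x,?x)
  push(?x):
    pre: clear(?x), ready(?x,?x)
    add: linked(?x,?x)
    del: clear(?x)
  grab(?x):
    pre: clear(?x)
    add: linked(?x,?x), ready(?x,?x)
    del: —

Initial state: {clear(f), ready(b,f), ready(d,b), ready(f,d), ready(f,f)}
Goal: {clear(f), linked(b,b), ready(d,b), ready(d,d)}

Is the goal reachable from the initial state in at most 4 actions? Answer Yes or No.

Yes

1. free(b,d)  →  {clear(f), linked(b,d), linked(d,b), ready(b,f), ready(d,b), ready(f,d), ready(f,f)}
2. bind(d,b)  →  {clear(f), linked(b,b), linked(b,d), linked(d,b), ready(b,f), ready(d,b), ready(f,d), ready(f,f)}
3. swap(f,d)  →  {clear(f), linked(b,b), linked(b,d), linked(d,b), ready(b,f), ready(d,b), ready(d,d), ready(f,d)}
optimal plan length = 3; 3 ≤ 4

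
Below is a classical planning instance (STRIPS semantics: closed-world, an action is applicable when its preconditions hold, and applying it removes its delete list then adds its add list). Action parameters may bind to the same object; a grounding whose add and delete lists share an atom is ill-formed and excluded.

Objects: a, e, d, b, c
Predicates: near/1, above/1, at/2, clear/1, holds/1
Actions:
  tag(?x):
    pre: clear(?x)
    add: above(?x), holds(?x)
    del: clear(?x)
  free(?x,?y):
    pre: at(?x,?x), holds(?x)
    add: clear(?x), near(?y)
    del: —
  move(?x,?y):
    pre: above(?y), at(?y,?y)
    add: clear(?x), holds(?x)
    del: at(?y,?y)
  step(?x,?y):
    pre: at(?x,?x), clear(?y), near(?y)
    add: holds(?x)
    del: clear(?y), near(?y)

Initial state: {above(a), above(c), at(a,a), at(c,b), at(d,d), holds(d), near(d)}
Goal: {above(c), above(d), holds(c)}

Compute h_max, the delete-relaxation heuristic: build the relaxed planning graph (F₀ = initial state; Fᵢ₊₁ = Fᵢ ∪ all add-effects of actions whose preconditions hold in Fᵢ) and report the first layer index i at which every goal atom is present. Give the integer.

F0 = init (7 atoms)
F1 = F0 ∪ {clear(a), clear(b), clear(c), clear(d), clear(e), holds(a), holds(b), holds(c), holds(e), near(a), near(b), near(c), near(e)}  (20 atoms)
F2 = F1 ∪ {above(b), above(d), above(e)}  (23 atoms)
goal ⊆ F2  ⇒  h_max = 2

2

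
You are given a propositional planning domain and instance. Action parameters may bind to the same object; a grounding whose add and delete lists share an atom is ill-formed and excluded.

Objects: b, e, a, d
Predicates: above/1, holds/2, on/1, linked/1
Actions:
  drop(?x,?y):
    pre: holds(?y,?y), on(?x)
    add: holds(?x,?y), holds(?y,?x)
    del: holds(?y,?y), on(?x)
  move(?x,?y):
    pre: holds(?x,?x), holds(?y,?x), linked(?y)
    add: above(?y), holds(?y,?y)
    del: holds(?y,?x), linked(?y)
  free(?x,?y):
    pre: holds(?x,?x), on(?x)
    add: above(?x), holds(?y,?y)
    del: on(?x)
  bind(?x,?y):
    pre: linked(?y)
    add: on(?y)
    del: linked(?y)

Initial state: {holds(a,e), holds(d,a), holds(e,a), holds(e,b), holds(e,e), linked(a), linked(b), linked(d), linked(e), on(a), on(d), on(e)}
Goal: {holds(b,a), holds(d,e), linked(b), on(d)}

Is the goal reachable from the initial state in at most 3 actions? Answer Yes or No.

1. free(e,b)  →  {above(e), holds(a,e), holds(b,b), holds(d,a), holds(e,a), holds(e,b), holds(e,e), linked(a), linked(b), linked(d), linked(e), on(a), on(d)}
2. drop(a,b)  →  {above(e), holds(a,b), holds(a,e), holds(b,a), holds(d,a), holds(e,a), holds(e,b), holds(e,e), linked(a), linked(b), linked(d), linked(e), on(d)}
3. drop(d,e)  →  {above(e), holds(a,b), holds(a,e), holds(b,a), holds(d,a), holds(d,e), holds(e,a), holds(e,b), holds(e,d), linked(a), linked(b), linked(d), linked(e)}
4. bind(b,d)  →  {above(e), holds(a,b), holds(a,e), holds(b,a), holds(d,a), holds(d,e), holds(e,a), holds(e,b), holds(e,d), linked(a), linked(b), linked(e), on(d)}
optimal plan length = 4; 4 > 3

No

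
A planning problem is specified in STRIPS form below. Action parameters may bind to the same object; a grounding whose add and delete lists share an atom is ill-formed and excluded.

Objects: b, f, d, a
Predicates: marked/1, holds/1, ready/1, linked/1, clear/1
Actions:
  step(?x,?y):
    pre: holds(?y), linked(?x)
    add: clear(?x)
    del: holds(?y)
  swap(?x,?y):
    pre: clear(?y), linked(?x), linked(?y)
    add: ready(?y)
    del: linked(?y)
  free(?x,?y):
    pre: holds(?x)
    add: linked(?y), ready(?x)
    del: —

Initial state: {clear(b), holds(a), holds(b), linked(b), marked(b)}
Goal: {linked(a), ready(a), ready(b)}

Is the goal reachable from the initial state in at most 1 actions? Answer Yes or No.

No

1. swap(b,b)  →  {clear(b), holds(a), holds(b), marked(b), ready(b)}
2. free(a,a)  →  {clear(b), holds(a), holds(b), linked(a), marked(b), ready(a), ready(b)}
optimal plan length = 2; 2 > 1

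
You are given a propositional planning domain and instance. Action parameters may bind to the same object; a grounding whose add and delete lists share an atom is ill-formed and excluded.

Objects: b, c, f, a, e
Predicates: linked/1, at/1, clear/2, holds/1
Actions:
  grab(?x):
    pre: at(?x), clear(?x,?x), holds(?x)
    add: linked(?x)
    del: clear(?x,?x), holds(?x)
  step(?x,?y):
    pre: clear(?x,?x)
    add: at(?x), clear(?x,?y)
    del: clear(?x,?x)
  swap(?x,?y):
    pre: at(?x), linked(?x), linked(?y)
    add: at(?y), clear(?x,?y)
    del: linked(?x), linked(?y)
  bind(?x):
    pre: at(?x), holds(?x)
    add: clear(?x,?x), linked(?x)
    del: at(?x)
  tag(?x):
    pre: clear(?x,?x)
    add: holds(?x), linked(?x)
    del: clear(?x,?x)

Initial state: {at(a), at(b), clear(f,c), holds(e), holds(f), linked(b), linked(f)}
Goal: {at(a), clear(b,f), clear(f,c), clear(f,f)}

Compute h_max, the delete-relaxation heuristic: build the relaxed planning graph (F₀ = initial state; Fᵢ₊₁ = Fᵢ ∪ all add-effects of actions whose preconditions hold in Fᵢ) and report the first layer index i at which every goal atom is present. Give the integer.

F0 = init (7 atoms)
F1 = F0 ∪ {at(f), clear(b,b), clear(b,f)}  (10 atoms)
F2 = F1 ∪ {clear(b,a), clear(b,c), clear(b,e), clear(f,b), clear(f,f), holds(b)}  (16 atoms)
goal ⊆ F2  ⇒  h_max = 2

2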